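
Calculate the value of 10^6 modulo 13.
By repeated squaring mod 13: 10^{1}≡10, 10^{2}≡9, 10^{4}≡3. Then 10^{6} = 10^{4+2} ≡ 3 × 9 ≡ 1 mod 13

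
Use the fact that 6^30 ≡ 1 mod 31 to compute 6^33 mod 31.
By Fermat: 6^{30} ≡ 1 mod 31. So 6^{33} = 6^{30} · 6^{3} ≡ 6^{3} ≡ 30 mod 31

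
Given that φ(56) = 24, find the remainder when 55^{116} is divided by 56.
By Euler: 55^{24} ≡ 1 (mod 56) since gcd(55, 56) = 1. 116 = 4×24 + 20. So 55^{116} ≡ 55^{20} ≡ 1 (mod 56)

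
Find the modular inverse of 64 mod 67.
Since 67 is prime, by Fermat 64^(-1) ≡ 64^{65} ≡ 22 mod 67. Verify: 64 × 22 = 1408 ≡ 1 mod 67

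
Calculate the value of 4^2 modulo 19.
4^{2} = 16 ≡ 16 (mod 19)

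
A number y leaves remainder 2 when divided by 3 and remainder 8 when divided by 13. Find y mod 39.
M = 3 × 13 = 39. M₁ = 13, y₁ ≡ 1 mod 3. M₂ = 3, y₂ ≡ 9 mod 13. y = 2×13×1 + 8×3×9 ≡ 8 mod 39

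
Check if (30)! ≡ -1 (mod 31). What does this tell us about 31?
(30)! mod 31 = 30. Since this equals -1 (mod 31), Wilson confirms 31 is prime.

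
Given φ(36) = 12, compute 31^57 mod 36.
By Euler: 31^{12} ≡ 1 mod 36 since gcd(31, 36) = 1. 57 = 4×12 + 9. So 31^{57} ≡ 31^{9} ≡ 19 mod 36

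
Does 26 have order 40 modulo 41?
ord_41(26) divides 40. For each prime q|40: 26^{20}≡40, 26^{8}≡18, none ≡ 1. So 26 has order 40 and is a primitive root mod 41.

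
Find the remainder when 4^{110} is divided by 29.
By Fermat: 4^{28} ≡ 1 (mod 29). 110 = 3×28 + 26. So 4^{110} ≡ 4^{26} ≡ 20 (mod 29)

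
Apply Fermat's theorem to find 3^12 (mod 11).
By Fermat: 3^{10} ≡ 1 (mod 11). So 3^{12} = 3^{10} · 3^{2} ≡ 3^{2} ≡ 9 (mod 11)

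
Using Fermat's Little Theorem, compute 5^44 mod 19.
By Fermat: 5^{18} ≡ 1 mod 19. 44 = 2×18 + 8. So 5^{44} ≡ 5^{8} ≡ 4 mod 19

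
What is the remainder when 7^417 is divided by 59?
Using Fermat: 7^{58} ≡ 1 (mod 59). 417 ≡ 11 (mod 58). So 7^{417} ≡ 7^{11} ≡ 35 (mod 59)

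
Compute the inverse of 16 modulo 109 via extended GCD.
Extended GCD: 16(-34) + 109(5) = 1. So 16^(-1) ≡ -34 ≡ 75 (mod 109). Verify: 16 × 75 = 1200 ≡ 1 (mod 109)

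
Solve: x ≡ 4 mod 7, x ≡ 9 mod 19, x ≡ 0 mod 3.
M = 7 × 19 × 3 = 399. M₁ = 57, y₁ ≡ 1 mod 7. M₂ = 21, y₂ ≡ 10 mod 19. M₃ = 133, y₃ ≡ 1 mod 3. x = 4×57×1 + 9×21×10 + 0×133×1 ≡ 123 mod 399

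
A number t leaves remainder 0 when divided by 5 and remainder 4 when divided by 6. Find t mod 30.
M = 5 × 6 = 30. M₁ = 6, y₁ ≡ 1 mod 5. M₂ = 5, y₂ ≡ 5 mod 6. t = 0×6×1 + 4×5×5 ≡ 10 mod 30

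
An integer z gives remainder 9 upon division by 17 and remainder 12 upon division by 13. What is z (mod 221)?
M = 17 × 13 = 221. M₁ = 13, y₁ ≡ 4 (mod 17). M₂ = 17, y₂ ≡ 10 (mod 13). z = 9×13×4 + 12×17×10 ≡ 77 (mod 221)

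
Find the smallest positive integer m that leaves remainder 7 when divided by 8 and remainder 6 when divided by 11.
M = 8 × 11 = 88. M₁ = 11, y₁ ≡ 3 (mod 8). M₂ = 8, y₂ ≡ 7 (mod 11). m = 7×11×3 + 6×8×7 ≡ 39 (mod 88)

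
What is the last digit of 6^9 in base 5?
Using Fermat: 6^{4} ≡ 1 mod 5. 9 ≡ 1 mod 4. So 6^{9} ≡ 6^{1} ≡ 1 mod 5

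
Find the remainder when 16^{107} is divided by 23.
By Fermat: 16^{22} ≡ 1 mod 23. 107 = 4×22 + 19. So 16^{107} ≡ 16^{19} ≡ 12 mod 23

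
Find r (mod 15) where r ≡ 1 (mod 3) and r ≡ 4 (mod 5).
M = 3 × 5 = 15. M₁ = 5, y₁ ≡ 2 (mod 3). M₂ = 3, y₂ ≡ 2 (mod 5). r = 1×5×2 + 4×3×2 ≡ 4 (mod 15)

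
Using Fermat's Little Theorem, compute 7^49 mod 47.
By Fermat: 7^{46} ≡ 1 (mod 47). So 7^{49} = 7^{46} · 7^{3} ≡ 7^{3} ≡ 14 (mod 47)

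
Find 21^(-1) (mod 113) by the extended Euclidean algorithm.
Extended GCD: 21(-43) + 113(8) = 1. So 21^(-1) ≡ -43 ≡ 70 (mod 113). Verify: 21 × 70 = 1470 ≡ 1 (mod 113)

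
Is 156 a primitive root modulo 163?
156^{81} ≡ 1 mod 163 and 81 < 162, so ord_163(156) = 81 ≠ 162 and 156 is not a primitive root.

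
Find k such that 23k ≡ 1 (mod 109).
Since 109 is prime, by Fermat 23^(-1) ≡ 23^{107} ≡ 19 (mod 109). Verify: 23 × 19 = 437 ≡ 1 (mod 109)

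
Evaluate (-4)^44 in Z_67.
By repeated squaring mod 67: (-4)^{1}≡63, (-4)^{2}≡16, (-4)^{4}≡55, (-4)^{8}≡10, (-4)^{16}≡33, (-4)^{32}≡17. Then (-4)^{44} = (-4)^{32+8+4} ≡ 17 × 10 × 55 ≡ 37 mod 67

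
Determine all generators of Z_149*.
There are φ(148) = 72 primitive roots mod 149: {2, 3, 8, 10, 11, 12, 13, 14, 15, 18, 21, 23, 27, 32, 34, 38, 40, 41, 43, 48, 50, 51, 52, 55, 56, 57, 58, 59, 60, 62, 65, 66, 70, 71, 72, 74, 75, 77, 78, 79, 83, 84, 87, 89, 90, 91, 92, 93, 94, 97, 98, 99, 101, 106, 108, 109, 111, 115, 117, 122, 126, 128, 131, 134, 135, 136, 137, 138, 139, 141, 146, 147}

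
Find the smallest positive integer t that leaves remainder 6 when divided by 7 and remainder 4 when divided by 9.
M = 7 × 9 = 63. M₁ = 9, y₁ ≡ 4 mod 7. M₂ = 7, y₂ ≡ 4 mod 9. t = 6×9×4 + 4×7×4 ≡ 13 mod 63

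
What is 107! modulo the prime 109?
(108)! = (107)! × (108) ≡ -1 mod 109. So (107)! ≡ -1 × (108)^(-1) ≡ (-1)×(-1) = 1 mod 109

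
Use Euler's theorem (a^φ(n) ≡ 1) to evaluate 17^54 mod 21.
By Euler: 17^{12} ≡ 1 mod 21 since gcd(17, 21) = 1. 54 = 4×12 + 6. So 17^{54} ≡ 17^{6} ≡ 1 mod 21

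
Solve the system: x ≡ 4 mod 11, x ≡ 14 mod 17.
M = 11 × 17 = 187. M₁ = 17, y₁ ≡ 2 mod 11. M₂ = 11, y₂ ≡ 14 mod 17. x = 4×17×2 + 14×11×14 ≡ 48 mod 187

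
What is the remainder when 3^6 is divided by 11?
By repeated squaring mod 11: 3^{1}≡3, 3^{2}≡9, 3^{4}≡4. Then 3^{6} = 3^{4+2} ≡ 4 × 9 ≡ 3 mod 11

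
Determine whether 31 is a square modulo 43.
By Euler's criterion: 31^{21} ≡ 1 (mod 43). Since this equals 1, 31 is a QR.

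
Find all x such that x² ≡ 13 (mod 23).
The square roots of 13 mod 23 are 6 and 17. Verify: 6² = 36 ≡ 13 (mod 23)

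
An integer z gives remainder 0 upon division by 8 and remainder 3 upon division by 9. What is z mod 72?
M = 8 × 9 = 72. M₁ = 9, y₁ ≡ 1 mod 8. M₂ = 8, y₂ ≡ 8 mod 9. z = 0×9×1 + 3×8×8 ≡ 48 mod 72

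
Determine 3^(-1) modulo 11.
Since 11 is prime, by Fermat 3^(-1) ≡ 3^{9} ≡ 4 (mod 11). Verify: 3 × 4 = 12 ≡ 1 (mod 11)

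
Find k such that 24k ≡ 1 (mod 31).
Since 31 is prime, by Fermat 24^(-1) ≡ 24^{29} ≡ 22 (mod 31). Verify: 24 × 22 = 528 ≡ 1 (mod 31)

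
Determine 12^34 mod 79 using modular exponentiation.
By repeated squaring mod 79: 12^{1}≡12, 12^{2}≡65, 12^{4}≡38, 12^{8}≡22, 12^{16}≡10, 12^{32}≡21. Then 12^{34} = 12^{32+2} ≡ 21 × 65 ≡ 22 mod 79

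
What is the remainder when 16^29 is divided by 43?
By repeated squaring mod 43: 16^{1}≡16, 16^{2}≡41, 16^{4}≡4, 16^{8}≡16, 16^{16}≡41. Then 16^{29} = 16^{16+8+4+1} ≡ 41 × 16 × 4 × 16 ≡ 16 mod 43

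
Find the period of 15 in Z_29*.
Powers of 15 mod 29: 15^1≡15, 15^2≡22, 15^3≡11, 15^4≡20, 15^5≡10, 15^6≡5, 15^7≡17, 15^8≡23, 15^9≡26, 15^10≡13, 15^11≡21, 15^12≡25, 15^13≡27, 15^14≡28, 15^15≡14, 15^16≡7, 15^17≡18, 15^18≡9, 15^19≡19, 15^20≡24, 15^21≡12, 15^22≡6, 15^23≡3, 15^24≡16, 15^25≡8, 15^26≡4, 15^27≡2, 15^28≡1. ord_29(15) = 28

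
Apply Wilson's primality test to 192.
(191)! mod 192 = 0. Since 0 ≢ -1 (mod 192), 192 is not prime.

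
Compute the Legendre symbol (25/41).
(25/41) = 25^{20} mod 41 = 1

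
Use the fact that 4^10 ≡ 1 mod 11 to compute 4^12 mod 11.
By Fermat: 4^{10} ≡ 1 mod 11. So 4^{12} = 4^{10} · 4^{2} ≡ 4^{2} ≡ 5 mod 11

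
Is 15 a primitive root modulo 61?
15^{15} ≡ 1 mod 61 and 15 < 60, so ord_61(15) = 15 ≠ 60 and 15 is not a primitive root.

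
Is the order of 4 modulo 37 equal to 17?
Powers of 4 mod 37: 4^1≡4, 4^2≡16, 4^3≡27, 4^4≡34, 4^5≡25, 4^6≡26, 4^7≡30, 4^8≡9, 4^9≡36, 4^10≡33, 4^11≡21, 4^12≡10, 4^13≡3, 4^14≡12, 4^15≡11, 4^16≡7, 4^17≡28, 4^18≡1. 4^17≡28≢1, so ord ≠ 17. No, the actual order is 18.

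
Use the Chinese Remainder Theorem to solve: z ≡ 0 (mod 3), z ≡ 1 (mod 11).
M = 3 × 11 = 33. M₁ = 11, y₁ ≡ 2 (mod 3). M₂ = 3, y₂ ≡ 4 (mod 11). z = 0×11×2 + 1×3×4 ≡ 12 (mod 33)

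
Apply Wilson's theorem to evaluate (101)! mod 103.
(102)! = (101)! × (102) ≡ -1 (mod 103). So (101)! ≡ -1 × (102)^(-1) ≡ (-1)×(-1) = 1 (mod 103)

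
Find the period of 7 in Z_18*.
Powers of 7 mod 18: 7^1≡7, 7^2≡13, 7^3≡1. So the order of 7 is 3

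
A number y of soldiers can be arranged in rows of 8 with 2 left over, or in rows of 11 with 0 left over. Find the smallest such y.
M = 8 × 11 = 88. M₁ = 11, y₁ ≡ 3 mod 8. M₂ = 8, y₂ ≡ 7 mod 11. y = 2×11×3 + 0×8×7 ≡ 66 mod 88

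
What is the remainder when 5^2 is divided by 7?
5^{2} = 25 ≡ 4 (mod 7)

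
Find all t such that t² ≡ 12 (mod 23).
The square roots of 12 mod 23 are 9 and 14. Verify: 9² = 81 ≡ 12 (mod 23)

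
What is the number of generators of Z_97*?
A prime p has φ(p-1) primitive roots; here φ(96) = 32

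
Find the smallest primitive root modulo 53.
g = 2. For each prime q|52: 2^{26}≡52, 2^{4}≡16, none ≡ 1, so ord_53(2) = 52 and 2 is a primitive root.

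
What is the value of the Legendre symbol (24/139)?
(24/139) = 24^{69} mod 139 = 1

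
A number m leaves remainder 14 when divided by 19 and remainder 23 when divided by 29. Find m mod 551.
M = 19 × 29 = 551. M₁ = 29, y₁ ≡ 2 mod 19. M₂ = 19, y₂ ≡ 26 mod 29. m = 14×29×2 + 23×19×26 ≡ 52 mod 551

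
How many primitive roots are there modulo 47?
There are φ(47-1) = φ(46) = 22 primitive roots modulo 47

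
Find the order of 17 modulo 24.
Powers of 17 mod 24: 17^1≡17, 17^2≡1. Order = 2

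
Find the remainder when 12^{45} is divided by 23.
By Fermat: 12^{22} ≡ 1 (mod 23). 45 = 2×22 + 1. So 12^{45} ≡ 12^{1} ≡ 12 (mod 23)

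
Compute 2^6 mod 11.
By repeated squaring (mod 11): 2^{1}≡2, 2^{2}≡4, 2^{4}≡5. Then 2^{6} = 2^{4+2} ≡ 5 × 4 ≡ 9 (mod 11)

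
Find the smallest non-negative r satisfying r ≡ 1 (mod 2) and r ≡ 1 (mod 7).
M = 2 × 7 = 14. M₁ = 7, y₁ ≡ 1 (mod 2). M₂ = 2, y₂ ≡ 4 (mod 7). r = 1×7×1 + 1×2×4 ≡ 1 (mod 14)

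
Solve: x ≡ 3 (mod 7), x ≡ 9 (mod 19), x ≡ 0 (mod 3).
M = 7 × 19 × 3 = 399. M₁ = 57, y₁ ≡ 1 (mod 7). M₂ = 21, y₂ ≡ 10 (mod 19). M₃ = 133, y₃ ≡ 1 (mod 3). x = 3×57×1 + 9×21×10 + 0×133×1 ≡ 66 (mod 399)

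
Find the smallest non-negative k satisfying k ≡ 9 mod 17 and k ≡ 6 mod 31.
M = 17 × 31 = 527. M₁ = 31, y₁ ≡ 11 mod 17. M₂ = 17, y₂ ≡ 11 mod 31. k = 9×31×11 + 6×17×11 ≡ 502 mod 527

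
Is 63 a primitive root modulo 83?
63^{41} ≡ 1 (mod 83) and 41 < 82, so ord_83(63) = 41 ≠ 82 and 63 is not a primitive root.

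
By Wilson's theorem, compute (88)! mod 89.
By Wilson's theorem, (88)! ≡ -1 ≡ 88 mod 89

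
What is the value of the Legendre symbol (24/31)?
(24/31) = 24^{15} mod 31 = -1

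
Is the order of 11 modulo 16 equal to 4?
Powers of 11 mod 16: 11^1≡11, 11^2≡9, 11^3≡3, 11^4≡1. First k with 11^k≡1 is k=4. Yes, ord_16(11) = 4.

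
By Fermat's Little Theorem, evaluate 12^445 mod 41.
By Fermat: 12^{40} ≡ 1 mod 41. 445 ≡ 5 mod 40. So 12^{445} ≡ 12^{5} ≡ 3 mod 41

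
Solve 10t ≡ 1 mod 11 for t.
Since 11 is prime, by Fermat 10^(-1) ≡ 10^{9} ≡ 10 mod 11. Verify: 10 × 10 = 100 ≡ 1 mod 11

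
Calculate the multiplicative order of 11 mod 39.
Powers of 11 mod 39: 11^1≡11, 11^2≡4, 11^3≡5, 11^4≡16, 11^5≡20, 11^6≡25, 11^7≡2, 11^8≡22, 11^9≡8, 11^10≡10, 11^11≡32, 11^12≡1. So the order of 11 is 12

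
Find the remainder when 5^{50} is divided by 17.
By Fermat: 5^{16} ≡ 1 (mod 17). 50 = 3×16 + 2. So 5^{50} ≡ 5^{2} ≡ 8 (mod 17)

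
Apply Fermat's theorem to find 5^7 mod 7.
By Fermat: 5^{6} ≡ 1 mod 7. So 5^{7} = 5^{6} · 5^{1} ≡ 5^{1} ≡ 5 mod 7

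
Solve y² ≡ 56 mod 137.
The square roots of 56 mod 137 are 59 and 78. Verify: 59² = 3481 ≡ 56 mod 137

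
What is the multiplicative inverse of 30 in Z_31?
Since 31 is prime, by Fermat 30^(-1) ≡ 30^{29} ≡ 30 (mod 31). Verify: 30 × 30 = 900 ≡ 1 (mod 31)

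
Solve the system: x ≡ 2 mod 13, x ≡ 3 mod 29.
M = 13 × 29 = 377. M₁ = 29, y₁ ≡ 9 mod 13. M₂ = 13, y₂ ≡ 9 mod 29. x = 2×29×9 + 3×13×9 ≡ 119 mod 377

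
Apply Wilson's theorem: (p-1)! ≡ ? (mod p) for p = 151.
By Wilson's theorem, (150)! ≡ -1 ≡ 150 (mod 151)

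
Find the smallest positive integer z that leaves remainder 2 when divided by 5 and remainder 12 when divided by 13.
M = 5 × 13 = 65. M₁ = 13, y₁ ≡ 2 mod 5. M₂ = 5, y₂ ≡ 8 mod 13. z = 2×13×2 + 12×5×8 ≡ 12 mod 65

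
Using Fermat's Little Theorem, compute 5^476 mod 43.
By Fermat: 5^{42} ≡ 1 (mod 43). 476 ≡ 14 (mod 42). So 5^{476} ≡ 5^{14} ≡ 36 (mod 43)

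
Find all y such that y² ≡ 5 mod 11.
The square roots of 5 mod 11 are 4 and 7. Verify: 4² = 16 ≡ 5 mod 11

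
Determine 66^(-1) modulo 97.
Since 97 is prime, by Fermat 66^(-1) ≡ 66^{95} ≡ 25 (mod 97). Verify: 66 × 25 = 1650 ≡ 1 (mod 97)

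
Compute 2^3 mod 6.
2^{3} = 8 ≡ 2 mod 6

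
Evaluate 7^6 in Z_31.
By repeated squaring (mod 31): 7^{1}≡7, 7^{2}≡18, 7^{4}≡14. Then 7^{6} = 7^{4+2} ≡ 14 × 18 ≡ 4 (mod 31)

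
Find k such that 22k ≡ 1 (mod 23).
Since 23 is prime, by Fermat 22^(-1) ≡ 22^{21} ≡ 22 (mod 23). Verify: 22 × 22 = 484 ≡ 1 (mod 23)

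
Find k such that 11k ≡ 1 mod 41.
Since 41 is prime, by Fermat 11^(-1) ≡ 11^{39} ≡ 15 mod 41. Verify: 11 × 15 = 165 ≡ 1 mod 41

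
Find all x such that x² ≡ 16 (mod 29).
The square roots of 16 mod 29 are 25 and 4. Verify: 25² = 625 ≡ 16 (mod 29)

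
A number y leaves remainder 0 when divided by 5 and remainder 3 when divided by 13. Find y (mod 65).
M = 5 × 13 = 65. M₁ = 13, y₁ ≡ 2 (mod 5). M₂ = 5, y₂ ≡ 8 (mod 13). y = 0×13×2 + 3×5×8 ≡ 55 (mod 65)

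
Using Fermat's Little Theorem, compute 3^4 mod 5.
By Fermat's Little Theorem, 3^{4} ≡ 1 (mod 5) since 5 is prime and gcd(3, 5) = 1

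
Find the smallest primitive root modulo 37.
g = 2. Powers: [2, 4, 8, 16, 32, 27, 17, ...] generates all 36 non-zero residues.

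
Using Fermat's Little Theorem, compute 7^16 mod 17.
By Fermat's Little Theorem, 7^{16} ≡ 1 mod 17 since 17 is prime and gcd(7, 17) = 1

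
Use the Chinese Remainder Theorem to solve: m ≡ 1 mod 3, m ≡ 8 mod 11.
M = 3 × 11 = 33. M₁ = 11, y₁ ≡ 2 mod 3. M₂ = 3, y₂ ≡ 4 mod 11. m = 1×11×2 + 8×3×4 ≡ 19 mod 33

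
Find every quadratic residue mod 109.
Squares in Z_109*: {1, 3, 4, 5, 7, 9, 12, 15, 16, 20, 21, 22, 25, 26, 27, 28, 29, 31, 34, 35, 36, 38, 43, 45, 46, 48, 49, 60, 61, 63, 64, 66, 71, 73, 74, 75, 78, 80, 81, 82, 83, 84, 87, 88, 89, 93, 94, 97, 100, 102, 104, 105, 106, 108}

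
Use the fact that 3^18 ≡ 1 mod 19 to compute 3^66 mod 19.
By Fermat: 3^{18} ≡ 1 mod 19. 66 = 3×18 + 12. So 3^{66} ≡ 3^{12} ≡ 11 mod 19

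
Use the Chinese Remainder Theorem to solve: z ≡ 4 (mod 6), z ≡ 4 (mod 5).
M = 6 × 5 = 30. M₁ = 5, y₁ ≡ 5 (mod 6). M₂ = 6, y₂ ≡ 1 (mod 5). z = 4×5×5 + 4×6×1 ≡ 4 (mod 30)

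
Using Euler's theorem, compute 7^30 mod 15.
By Euler: 7^{8} ≡ 1 (mod 15) since gcd(7, 15) = 1. 30 = 3×8 + 6. So 7^{30} ≡ 7^{6} ≡ 4 (mod 15)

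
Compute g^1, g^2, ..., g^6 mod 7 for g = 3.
3^1, 3^2, ..., 3^{6} mod 7: [3, 2, 6, 4, 5, 1]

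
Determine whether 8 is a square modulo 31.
By Euler's criterion: 8^{15} ≡ 1 (mod 31). Since this equals 1, 8 is a QR.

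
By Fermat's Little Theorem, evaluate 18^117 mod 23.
By Fermat: 18^{22} ≡ 1 mod 23. 117 = 5×22 + 7. So 18^{117} ≡ 18^{7} ≡ 6 mod 23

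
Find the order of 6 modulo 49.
Powers of 6 mod 49: 6^1≡6, 6^2≡36, 6^3≡20, 6^4≡22, 6^5≡34, 6^6≡8, 6^7≡48, 6^8≡43, 6^9≡13, 6^10≡29, 6^11≡27, 6^12≡15, 6^13≡41, 6^14≡1. ord_49(6) = 14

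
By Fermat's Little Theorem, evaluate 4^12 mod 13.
By Fermat's Little Theorem, 4^{12} ≡ 1 (mod 13) since 13 is prime and gcd(4, 13) = 1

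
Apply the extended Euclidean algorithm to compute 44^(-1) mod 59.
Extended GCD: 44(-4) + 59(3) = 1. So 44^(-1) ≡ -4 ≡ 55 mod 59. Verify: 44 × 55 = 2420 ≡ 1 mod 59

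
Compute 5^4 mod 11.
5^{4} = 625 ≡ 9 (mod 11)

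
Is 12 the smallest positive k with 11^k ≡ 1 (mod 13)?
Powers of 11 mod 13: 11^1≡11, 11^2≡4, 11^3≡5, 11^4≡3, 11^5≡7, 11^6≡12, 11^7≡2, 11^8≡9, 11^9≡8, 11^10≡10, 11^11≡6, 11^12≡1. First k with 11^k≡1 is k=12. Yes, ord_13(11) = 12.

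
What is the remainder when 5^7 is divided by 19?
By repeated squaring (mod 19): 5^{1}≡5, 5^{2}≡6, 5^{4}≡17. Then 5^{7} = 5^{4+2+1} ≡ 17 × 6 × 5 ≡ 16 (mod 19)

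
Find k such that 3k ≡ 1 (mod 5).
Since 5 is prime, by Fermat 3^(-1) ≡ 3^{3} ≡ 2 (mod 5). Verify: 3 × 2 = 6 ≡ 1 (mod 5)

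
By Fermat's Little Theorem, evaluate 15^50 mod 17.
By Fermat: 15^{16} ≡ 1 (mod 17). 50 = 3×16 + 2. So 15^{50} ≡ 15^{2} ≡ 4 (mod 17)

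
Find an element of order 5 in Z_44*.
5 has order 5 mod 44 since 5^{5} ≡ 1 (mod 44) and no smaller power works.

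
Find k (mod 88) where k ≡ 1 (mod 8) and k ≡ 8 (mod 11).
M = 8 × 11 = 88. M₁ = 11, y₁ ≡ 3 (mod 8). M₂ = 8, y₂ ≡ 7 (mod 11). k = 1×11×3 + 8×8×7 ≡ 41 (mod 88)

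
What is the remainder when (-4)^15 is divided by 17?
By repeated squaring mod 17: (-4)^{1}≡13, (-4)^{2}≡16, (-4)^{4}≡1, (-4)^{8}≡1. Then (-4)^{15} = (-4)^{8+4+2+1} ≡ 1 × 1 × 16 × 13 ≡ 4 mod 17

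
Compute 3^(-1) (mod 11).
Since 11 is prime, by Fermat 3^(-1) ≡ 3^{9} ≡ 4 (mod 11). Verify: 3 × 4 = 12 ≡ 1 (mod 11)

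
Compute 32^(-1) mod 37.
Since 37 is prime, by Fermat 32^(-1) ≡ 32^{35} ≡ 22 mod 37. Verify: 32 × 22 = 704 ≡ 1 mod 37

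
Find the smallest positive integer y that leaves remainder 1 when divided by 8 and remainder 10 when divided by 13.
M = 8 × 13 = 104. M₁ = 13, y₁ ≡ 5 mod 8. M₂ = 8, y₂ ≡ 5 mod 13. y = 1×13×5 + 10×8×5 ≡ 49 mod 104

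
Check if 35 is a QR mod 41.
By Euler's criterion: 35^{20} ≡ 40 (mod 41). Since this equals -1 (≡ 40), 35 is not a QR.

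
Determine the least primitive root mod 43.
g = 3. For each prime q|42: 3^{21}≡42, 3^{14}≡36, 3^{6}≡41, none ≡ 1, so ord_43(3) = 42 and 3 is a primitive root.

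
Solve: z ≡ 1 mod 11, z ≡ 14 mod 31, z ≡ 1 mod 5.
M = 11 × 31 × 5 = 1705. M₁ = 155, y₁ ≡ 1 mod 11. M₂ = 55, y₂ ≡ 22 mod 31. M₃ = 341, y₃ ≡ 1 mod 5. z = 1×155×1 + 14×55×22 + 1×341×1 ≡ 386 mod 1705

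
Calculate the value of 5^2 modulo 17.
5^{2} = 25 ≡ 8 mod 17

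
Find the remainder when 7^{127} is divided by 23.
By Fermat: 7^{22} ≡ 1 mod 23. 127 = 5×22 + 17. So 7^{127} ≡ 7^{17} ≡ 19 mod 23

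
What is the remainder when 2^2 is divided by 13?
2^{2} = 4 ≡ 4 mod 13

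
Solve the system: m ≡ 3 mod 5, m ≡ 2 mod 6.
M = 5 × 6 = 30. M₁ = 6, y₁ ≡ 1 mod 5. M₂ = 5, y₂ ≡ 5 mod 6. m = 3×6×1 + 2×5×5 ≡ 8 mod 30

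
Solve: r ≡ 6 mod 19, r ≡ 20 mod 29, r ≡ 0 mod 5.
M = 19 × 29 × 5 = 2755. M₁ = 145, y₁ ≡ 8 mod 19. M₂ = 95, y₂ ≡ 11 mod 29. M₃ = 551, y₃ ≡ 1 mod 5. r = 6×145×8 + 20×95×11 + 0×551×1 ≡ 310 mod 2755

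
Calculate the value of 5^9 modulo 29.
By repeated squaring (mod 29): 5^{1}≡5, 5^{2}≡25, 5^{4}≡16, 5^{8}≡24. Then 5^{9} = 5^{8+1} ≡ 24 × 5 ≡ 4 (mod 29)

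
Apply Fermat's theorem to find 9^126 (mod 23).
By Fermat: 9^{22} ≡ 1 (mod 23). 126 = 5×22 + 16. So 9^{126} ≡ 9^{16} ≡ 8 (mod 23)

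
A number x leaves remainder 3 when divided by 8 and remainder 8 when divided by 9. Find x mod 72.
M = 8 × 9 = 72. M₁ = 9, y₁ ≡ 1 mod 8. M₂ = 8, y₂ ≡ 8 mod 9. x = 3×9×1 + 8×8×8 ≡ 35 mod 72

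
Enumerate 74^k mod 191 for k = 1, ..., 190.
74^1, 74^2, ..., 74^{190} mod 191: [74, 128, 113, 149, 139, 163, 29, 45, 83, 30, 119, 20, 143, 77, 159, 115, 106, 13, 7, 136, 132, 27, 88, 18, 186, 12, 124, 8, 19, 69, 140, 46, 157, 158, 41, 169, 91, 49, 188, 160, 189, 43, 126, 156, 84, 104, 56, 133, 101, 25, 131, 144, 151, 96, 37, 64, 152, 170, 165, 177, 110, 118, 137, 15, 155, 10, 167, 134, 175, 153, 53, 102, 99, 68, 66, 109, 44, 9, 93, 6, 62, 4, 105, 130, 70, 23, 174, 79, 116, 180, 141, 120, 94, 80, 190, 117, 63, 78, 42, 52, 28, 162, 146, 108, 161, 72, 171, 48, 114, 32, 76, 85, 178, 184, 55, 59, 164, 103, 173, 5, 179, 67, 183, 172, 122, 51, 145, 34, 33, 150, 22, 100, 142, 3, 31, 2, 148, 65, 35, 107, 87, 135, 58, 90, 166, 60, 47, 40, 95, 154, 127, 39, 21, 26, 14, 81, 73, 54, 176, 36, 181, 24, 57, 16, 38, 138, 89, 92, 123, 125, 82, 147, 182, 98, 185, 129, 187, 86, 61, 121, 168, 17, 112, 75, 11, 50, 71, 97, 111, 1]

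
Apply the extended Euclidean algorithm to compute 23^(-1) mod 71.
Extended GCD: 23(34) + 71(-11) = 1. So 23^(-1) ≡ 34 (mod 71). Verify: 23 × 34 = 782 ≡ 1 (mod 71)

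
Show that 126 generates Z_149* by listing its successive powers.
126^1, 126^2, ..., 126^{148} mod 149: [126, 82, 51, 19, 10, 68, 75, 63, 41, 100, 84, 5, 34, 112, 106, 95, 50, 42, 77, 17, 56, 53, 122, 25, 21, 113, 83, 28, 101, 61, 87, 85, 131, 116, 14, 125, 105, 118, 117, 140, 58, 7, 137, 127, 59, 133, 70, 29, 78, 143, 138, 104, 141, 35, 89, 39, 146, 69, 52, 145, 92, 119, 94, 73, 109, 26, 147, 46, 134, 47, 111, 129, 13, 148, 23, 67, 98, 130, 139, 81, 74, 86, 108, 49, 65, 144, 115, 37, 43, 54, 99, 107, 72, 132, 93, 96, 27, 124, 128, 36, 66, 121, 48, 88, 62, 64, 18, 33, 135, 24, 44, 31, 32, 9, 91, 142, 12, 22, 90, 16, 79, 120, 71, 6, 11, 45, 8, 114, 60, 110, 3, 80, 97, 4, 57, 30, 55, 76, 40, 123, 2, 103, 15, 102, 38, 20, 136, 1]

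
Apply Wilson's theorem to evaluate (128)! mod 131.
(130)! = (128)! × (129) × (130) ≡ -1 (mod 131). So (128)! ≡ -1 × [(130)(129)]^(-1) ≡ 65 (mod 131)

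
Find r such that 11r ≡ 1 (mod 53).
Since 53 is prime, by Fermat 11^(-1) ≡ 11^{51} ≡ 29 (mod 53). Verify: 11 × 29 = 319 ≡ 1 (mod 53)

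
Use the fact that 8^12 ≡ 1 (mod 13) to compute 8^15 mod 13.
By Fermat: 8^{12} ≡ 1 (mod 13). So 8^{15} = 8^{12} · 8^{3} ≡ 8^{3} ≡ 5 (mod 13)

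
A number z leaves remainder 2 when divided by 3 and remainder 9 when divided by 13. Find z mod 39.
M = 3 × 13 = 39. M₁ = 13, y₁ ≡ 1 mod 3. M₂ = 3, y₂ ≡ 9 mod 13. z = 2×13×1 + 9×3×9 ≡ 35 mod 39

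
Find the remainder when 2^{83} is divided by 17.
By Fermat: 2^{16} ≡ 1 mod 17. 83 = 5×16 + 3. So 2^{83} ≡ 2^{3} ≡ 8 mod 17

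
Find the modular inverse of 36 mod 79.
Since 79 is prime, by Fermat 36^(-1) ≡ 36^{77} ≡ 11 mod 79. Verify: 36 × 11 = 396 ≡ 1 mod 79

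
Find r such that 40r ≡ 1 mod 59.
Since 59 is prime, by Fermat 40^(-1) ≡ 40^{57} ≡ 31 mod 59. Verify: 40 × 31 = 1240 ≡ 1 mod 59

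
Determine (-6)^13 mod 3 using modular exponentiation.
By repeated squaring (mod 3): (-6)^{1}≡0, (-6)^{2}≡0, (-6)^{4}≡0, (-6)^{8}≡0. Then (-6)^{13} = (-6)^{8+4+1} ≡ 0 × 0 × 0 ≡ 0 (mod 3)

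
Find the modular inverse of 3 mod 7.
Since 7 is prime, by Fermat 3^(-1) ≡ 3^{5} ≡ 5 (mod 7). Verify: 3 × 5 = 15 ≡ 1 (mod 7)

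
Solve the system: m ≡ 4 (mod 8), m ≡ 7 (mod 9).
M = 8 × 9 = 72. M₁ = 9, y₁ ≡ 1 (mod 8). M₂ = 8, y₂ ≡ 8 (mod 9). m = 4×9×1 + 7×8×8 ≡ 52 (mod 72)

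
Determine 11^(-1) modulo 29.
Since 29 is prime, by Fermat 11^(-1) ≡ 11^{27} ≡ 8 mod 29. Verify: 11 × 8 = 88 ≡ 1 mod 29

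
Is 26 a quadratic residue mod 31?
By Euler's criterion: 26^{15} ≡ 30 (mod 31). Since this equals -1 (≡ 30), 26 is not a QR.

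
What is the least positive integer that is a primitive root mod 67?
g = 2. For each prime q|66: 2^{33}≡66, 2^{22}≡37, 2^{6}≡64, none ≡ 1, so ord_67(2) = 66 and 2 is a primitive root.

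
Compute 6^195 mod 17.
Using Fermat: 6^{16} ≡ 1 mod 17. 195 ≡ 3 mod 16. So 6^{195} ≡ 6^{3} ≡ 12 mod 17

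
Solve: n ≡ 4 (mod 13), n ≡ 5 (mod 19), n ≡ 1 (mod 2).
M = 13 × 19 × 2 = 494. M₁ = 38, y₁ ≡ 12 (mod 13). M₂ = 26, y₂ ≡ 11 (mod 19). M₃ = 247, y₃ ≡ 1 (mod 2). n = 4×38×12 + 5×26×11 + 1×247×1 ≡ 43 (mod 494)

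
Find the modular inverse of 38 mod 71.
Since 71 is prime, by Fermat 38^(-1) ≡ 38^{69} ≡ 43 (mod 71). Verify: 38 × 43 = 1634 ≡ 1 (mod 71)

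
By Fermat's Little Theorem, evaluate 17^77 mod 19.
By Fermat: 17^{18} ≡ 1 (mod 19). 77 = 4×18 + 5. So 17^{77} ≡ 17^{5} ≡ 6 (mod 19)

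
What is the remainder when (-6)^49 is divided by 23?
Using Fermat: (-6)^{22} ≡ 1 mod 23. 49 ≡ 5 mod 22. So (-6)^{49} ≡ (-6)^{5} ≡ 21 mod 23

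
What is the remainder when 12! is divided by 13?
By Wilson's theorem, (12)! ≡ -1 ≡ 12 (mod 13)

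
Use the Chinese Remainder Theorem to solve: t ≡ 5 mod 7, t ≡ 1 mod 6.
M = 7 × 6 = 42. M₁ = 6, y₁ ≡ 6 mod 7. M₂ = 7, y₂ ≡ 1 mod 6. t = 5×6×6 + 1×7×1 ≡ 19 mod 42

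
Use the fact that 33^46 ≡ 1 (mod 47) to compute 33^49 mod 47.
By Fermat: 33^{46} ≡ 1 (mod 47). So 33^{49} = 33^{46} · 33^{3} ≡ 33^{3} ≡ 29 (mod 47)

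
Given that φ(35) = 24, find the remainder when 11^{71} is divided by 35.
By Euler: 11^{24} ≡ 1 (mod 35) since gcd(11, 35) = 1. 71 = 2×24 + 23. So 11^{71} ≡ 11^{23} ≡ 16 (mod 35)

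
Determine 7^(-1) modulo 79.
Since 79 is prime, by Fermat 7^(-1) ≡ 7^{77} ≡ 34 mod 79. Verify: 7 × 34 = 238 ≡ 1 mod 79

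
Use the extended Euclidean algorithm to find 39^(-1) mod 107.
Extended GCD: 39(11) + 107(-4) = 1. So 39^(-1) ≡ 11 (mod 107). Verify: 39 × 11 = 429 ≡ 1 (mod 107)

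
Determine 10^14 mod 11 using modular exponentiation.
Using Fermat: 10^{10} ≡ 1 mod 11. 14 ≡ 4 mod 10. So 10^{14} ≡ 10^{4} ≡ 1 mod 11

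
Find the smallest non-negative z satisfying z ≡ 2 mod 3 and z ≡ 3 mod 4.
M = 3 × 4 = 12. M₁ = 4, y₁ ≡ 1 mod 3. M₂ = 3, y₂ ≡ 3 mod 4. z = 2×4×1 + 3×3×3 ≡ 11 mod 12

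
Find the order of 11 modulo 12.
Powers of 11 mod 12: 11^1≡11, 11^2≡1. So the order of 11 is 2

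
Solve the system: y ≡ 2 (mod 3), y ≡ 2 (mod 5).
M = 3 × 5 = 15. M₁ = 5, y₁ ≡ 2 (mod 3). M₂ = 3, y₂ ≡ 2 (mod 5). y = 2×5×2 + 2×3×2 ≡ 2 (mod 15)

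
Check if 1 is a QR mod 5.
By Euler's criterion: 1^{2} ≡ 1 (mod 5). Since this equals 1, 1 is a QR.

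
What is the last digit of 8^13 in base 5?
Using Fermat: 8^{4} ≡ 1 (mod 5). 13 ≡ 1 (mod 4). So 8^{13} ≡ 8^{1} ≡ 3 (mod 5)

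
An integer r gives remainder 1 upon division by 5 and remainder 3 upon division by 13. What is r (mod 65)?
M = 5 × 13 = 65. M₁ = 13, y₁ ≡ 2 (mod 5). M₂ = 5, y₂ ≡ 8 (mod 13). r = 1×13×2 + 3×5×8 ≡ 16 (mod 65)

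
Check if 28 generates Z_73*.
ord_73(28) divides 72. For each prime q|72: 28^{36}≡72, 28^{24}≡8, none ≡ 1. So 28 has order 72 and is a primitive root mod 73.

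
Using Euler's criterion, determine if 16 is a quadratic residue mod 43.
By Euler's criterion: 16^{21} ≡ 1 mod 43. Since this equals 1, 16 is a QR.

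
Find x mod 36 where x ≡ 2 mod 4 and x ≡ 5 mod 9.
M = 4 × 9 = 36. M₁ = 9, y₁ ≡ 1 mod 4. M₂ = 4, y₂ ≡ 7 mod 9. x = 2×9×1 + 5×4×7 ≡ 14 mod 36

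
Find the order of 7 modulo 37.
Powers of 7 mod 37: 7^1≡7, 7^2≡12, 7^3≡10, 7^4≡33, 7^5≡9, 7^6≡26, 7^7≡34, 7^8≡16, 7^9≡1. Order = 9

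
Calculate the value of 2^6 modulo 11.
By repeated squaring (mod 11): 2^{1}≡2, 2^{2}≡4, 2^{4}≡5. Then 2^{6} = 2^{4+2} ≡ 5 × 4 ≡ 9 (mod 11)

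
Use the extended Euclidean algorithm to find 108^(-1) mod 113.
Extended GCD: 108(45) + 113(-43) = 1. So 108^(-1) ≡ 45 (mod 113). Verify: 108 × 45 = 4860 ≡ 1 (mod 113)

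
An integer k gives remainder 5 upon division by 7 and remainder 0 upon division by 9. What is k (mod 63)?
M = 7 × 9 = 63. M₁ = 9, y₁ ≡ 4 (mod 7). M₂ = 7, y₂ ≡ 4 (mod 9). k = 5×9×4 + 0×7×4 ≡ 54 (mod 63)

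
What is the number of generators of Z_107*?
A prime p has φ(p-1) primitive roots; here φ(106) = 52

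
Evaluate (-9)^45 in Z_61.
By repeated squaring (mod 61): (-9)^{1}≡52, (-9)^{2}≡20, (-9)^{4}≡34, (-9)^{8}≡58, (-9)^{16}≡9, (-9)^{32}≡20. Then (-9)^{45} = (-9)^{32+8+4+1} ≡ 20 × 58 × 34 × 52 ≡ 60 (mod 61)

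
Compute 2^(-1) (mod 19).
Since 19 is prime, by Fermat 2^(-1) ≡ 2^{17} ≡ 10 (mod 19). Verify: 2 × 10 = 20 ≡ 1 (mod 19)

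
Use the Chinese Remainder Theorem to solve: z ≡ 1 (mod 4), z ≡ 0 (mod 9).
M = 4 × 9 = 36. M₁ = 9, y₁ ≡ 1 (mod 4). M₂ = 4, y₂ ≡ 7 (mod 9). z = 1×9×1 + 0×4×7 ≡ 9 (mod 36)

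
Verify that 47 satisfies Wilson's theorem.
(46)! mod 47 = 46. Since this equals -1 (mod 47), Wilson confirms 47 is prime.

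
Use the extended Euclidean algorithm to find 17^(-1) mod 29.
Extended GCD: 17(12) + 29(-7) = 1. So 17^(-1) ≡ 12 (mod 29). Verify: 17 × 12 = 204 ≡ 1 (mod 29)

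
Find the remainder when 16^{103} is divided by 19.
By Fermat: 16^{18} ≡ 1 mod 19. 103 = 5×18 + 13. So 16^{103} ≡ 16^{13} ≡ 5 mod 19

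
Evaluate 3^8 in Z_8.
By repeated squaring (mod 8): 3^{1}≡3, 3^{2}≡1, 3^{4}≡1, 3^{8}≡1. So 3^{8} ≡ 1 (mod 8)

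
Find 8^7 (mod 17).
By repeated squaring (mod 17): 8^{1}≡8, 8^{2}≡13, 8^{4}≡16. Then 8^{7} = 8^{4+2+1} ≡ 16 × 13 × 8 ≡ 15 (mod 17)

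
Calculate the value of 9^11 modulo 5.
Using Fermat: 9^{4} ≡ 1 (mod 5). 11 ≡ 3 (mod 4). So 9^{11} ≡ 9^{3} ≡ 4 (mod 5)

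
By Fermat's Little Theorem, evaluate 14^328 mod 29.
By Fermat: 14^{28} ≡ 1 mod 29. 328 ≡ 20 mod 28. So 14^{328} ≡ 14^{20} ≡ 24 mod 29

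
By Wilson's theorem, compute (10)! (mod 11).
By Wilson's theorem, (10)! ≡ -1 ≡ 10 (mod 11)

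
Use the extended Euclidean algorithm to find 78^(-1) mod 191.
Extended GCD: 78(-71) + 191(29) = 1. So 78^(-1) ≡ -71 ≡ 120 (mod 191). Verify: 78 × 120 = 9360 ≡ 1 (mod 191)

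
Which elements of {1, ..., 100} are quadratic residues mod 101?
Squares in Z_101*: {1, 4, 5, 6, 9, 13, 14, 16, 17, 19, 20, 21, 22, 23, 24, 25, 30, 31, 33, 36, 37, 43, 45, 47, 49, 52, 54, 56, 58, 64, 65, 68, 70, 71, 76, 77, 78, 79, 80, 81, 82, 84, 85, 87, 88, 92, 95, 96, 97, 100}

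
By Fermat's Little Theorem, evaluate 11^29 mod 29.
By Fermat: 11^{28} ≡ 1 mod 29. So 11^{29} = 11^{28} · 11^{1} ≡ 11^{1} ≡ 11 mod 29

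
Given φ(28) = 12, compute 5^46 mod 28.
By Euler: 5^{12} ≡ 1 mod 28 since gcd(5, 28) = 1. 46 = 3×12 + 10. So 5^{46} ≡ 5^{10} ≡ 9 mod 28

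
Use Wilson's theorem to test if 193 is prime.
(192)! mod 193 = 192. Since 192 ≡ -1 (mod 193), 193 is prime.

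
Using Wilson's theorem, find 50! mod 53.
(52)! = (50)! × (51) × (52) ≡ -1 (mod 53). So (50)! ≡ -1 × [(52)(51)]^(-1) ≡ 26 (mod 53)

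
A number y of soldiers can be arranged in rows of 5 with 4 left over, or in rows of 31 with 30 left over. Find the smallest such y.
M = 5 × 31 = 155. M₁ = 31, y₁ ≡ 1 mod 5. M₂ = 5, y₂ ≡ 25 mod 31. y = 4×31×1 + 30×5×25 ≡ 154 mod 155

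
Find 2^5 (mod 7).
By repeated squaring (mod 7): 2^{1}≡2, 2^{2}≡4, 2^{4}≡2. Then 2^{5} = 2^{4+1} ≡ 2 × 2 ≡ 4 (mod 7)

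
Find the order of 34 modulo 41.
Powers of 34 mod 41: 34^1≡34, 34^2≡8, 34^3≡26, 34^4≡23, 34^5≡3, 34^6≡20, 34^7≡24, 34^8≡37, 34^9≡28, 34^10≡9, 34^11≡19, 34^12≡31, 34^13≡29, 34^14≡2, 34^15≡27, 34^16≡16, 34^17≡11, 34^18≡5, 34^19≡6, 34^20≡40, 34^21≡7, 34^22≡33, 34^23≡15, 34^24≡18, 34^25≡38, 34^26≡21, 34^27≡17, 34^28≡4, 34^29≡13, 34^30≡32, 34^31≡22, 34^32≡10, 34^33≡12, 34^34≡39, 34^35≡14, 34^36≡25, 34^37≡30, 34^38≡36, 34^39≡35, 34^40≡1. ord_41(34) = 40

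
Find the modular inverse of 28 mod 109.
Since 109 is prime, by Fermat 28^(-1) ≡ 28^{107} ≡ 74 mod 109. Verify: 28 × 74 = 2072 ≡ 1 mod 109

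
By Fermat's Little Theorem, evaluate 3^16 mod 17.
By Fermat's Little Theorem, 3^{16} ≡ 1 mod 17 since 17 is prime and gcd(3, 17) = 1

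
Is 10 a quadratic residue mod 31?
By Euler's criterion: 10^{15} ≡ 1 mod 31. Since this equals 1, 10 is a QR.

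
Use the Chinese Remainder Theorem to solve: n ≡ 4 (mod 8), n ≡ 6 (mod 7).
M = 8 × 7 = 56. M₁ = 7, y₁ ≡ 7 (mod 8). M₂ = 8, y₂ ≡ 1 (mod 7). n = 4×7×7 + 6×8×1 ≡ 20 (mod 56)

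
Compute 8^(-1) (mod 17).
Since 17 is prime, by Fermat 8^(-1) ≡ 8^{15} ≡ 15 (mod 17). Verify: 8 × 15 = 120 ≡ 1 (mod 17)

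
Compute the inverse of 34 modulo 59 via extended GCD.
Extended GCD: 34(-26) + 59(15) = 1. So 34^(-1) ≡ -26 ≡ 33 (mod 59). Verify: 34 × 33 = 1122 ≡ 1 (mod 59)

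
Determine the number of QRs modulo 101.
Exactly half the non-zero residues mod a prime are QRs: (101-1)/2 = 50.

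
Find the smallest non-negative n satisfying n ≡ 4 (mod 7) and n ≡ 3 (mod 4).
M = 7 × 4 = 28. M₁ = 4, y₁ ≡ 2 (mod 7). M₂ = 7, y₂ ≡ 3 (mod 4). n = 4×4×2 + 3×7×3 ≡ 11 (mod 28)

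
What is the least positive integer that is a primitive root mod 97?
g = 5. For each prime q|96: 5^{48}≡96, 5^{32}≡35, none ≡ 1, so ord_97(5) = 96 and 5 is a primitive root.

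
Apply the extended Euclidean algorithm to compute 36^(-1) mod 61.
Extended GCD: 36(-22) + 61(13) = 1. So 36^(-1) ≡ -22 ≡ 39 mod 61. Verify: 36 × 39 = 1404 ≡ 1 mod 61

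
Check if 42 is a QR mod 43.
By Euler's criterion: 42^{21} ≡ 42 (mod 43). Since this equals -1 (≡ 42), 42 is not a QR.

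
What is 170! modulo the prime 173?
(172)! = (170)! × (171) × (172) ≡ -1 (mod 173). So (170)! ≡ -1 × [(172)(171)]^(-1) ≡ 86 (mod 173)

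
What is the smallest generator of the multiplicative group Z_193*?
g = 5. For each prime q|192: 5^{96}≡192, 5^{64}≡84, none ≡ 1, so ord_193(5) = 192 and 5 is a primitive root.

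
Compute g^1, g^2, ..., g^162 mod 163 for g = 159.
159^1, 159^2, ..., 159^{162} mod 163: [159, 16, 99, 93, 117, 21, 79, 10, 123, 160, 12, 115, 29, 47, 138, 100, 89, 133, 120, 9, 127, 144, 76, 22, 75, 26, 59, 90, 129, 136, 108, 57, 98, 97, 101, 85, 149, 56, 102, 81, 2, 155, 32, 35, 23, 71, 42, 158, 20, 83, 157, 24, 67, 58, 94, 113, 37, 15, 103, 77, 18, 91, 125, 152, 44, 150, 52, 118, 17, 95, 109, 53, 114, 33, 31, 39, 7, 135, 112, 41, 162, 4, 147, 64, 70, 46, 142, 84, 153, 40, 3, 151, 48, 134, 116, 25, 63, 74, 30, 43, 154, 36, 19, 87, 141, 88, 137, 104, 73, 34, 27, 55, 106, 65, 66, 62, 78, 14, 107, 61, 82, 161, 8, 131, 128, 140, 92, 121, 5, 143, 80, 6, 139, 96, 105, 69, 50, 126, 148, 60, 86, 145, 72, 38, 11, 119, 13, 111, 45, 146, 68, 54, 110, 49, 130, 132, 124, 156, 28, 51, 122, 1]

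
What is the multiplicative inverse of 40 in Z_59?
Since 59 is prime, by Fermat 40^(-1) ≡ 40^{57} ≡ 31 (mod 59). Verify: 40 × 31 = 1240 ≡ 1 (mod 59)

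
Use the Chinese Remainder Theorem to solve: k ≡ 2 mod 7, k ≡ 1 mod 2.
M = 7 × 2 = 14. M₁ = 2, y₁ ≡ 4 mod 7. M₂ = 7, y₂ ≡ 1 mod 2. k = 2×2×4 + 1×7×1 ≡ 9 mod 14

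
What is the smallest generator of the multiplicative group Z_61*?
g = 2. For each prime q|60: 2^{30}≡60, 2^{20}≡47, 2^{12}≡9, none ≡ 1, so ord_61(2) = 60 and 2 is a primitive root.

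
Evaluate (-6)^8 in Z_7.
Using Fermat: (-6)^{6} ≡ 1 mod 7. 8 ≡ 2 mod 6. So (-6)^{8} ≡ (-6)^{2} ≡ 1 mod 7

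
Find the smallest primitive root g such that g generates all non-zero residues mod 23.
g = 5. For each prime q|22: 5^{11}≡22, 5^{2}≡2, none ≡ 1, so ord_23(5) = 22 and 5 is a primitive root.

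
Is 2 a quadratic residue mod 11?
By Euler's criterion: 2^{5} ≡ 10 mod 11. Since this equals -1 (≡ 10), 2 is not a QR.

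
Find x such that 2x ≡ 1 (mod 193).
Since 193 is prime, by Fermat 2^(-1) ≡ 2^{191} ≡ 97 (mod 193). Verify: 2 × 97 = 194 ≡ 1 (mod 193)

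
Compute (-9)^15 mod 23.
By repeated squaring (mod 23): (-9)^{1}≡14, (-9)^{2}≡12, (-9)^{4}≡6, (-9)^{8}≡13. Then (-9)^{15} = (-9)^{8+4+2+1} ≡ 13 × 6 × 12 × 14 ≡ 17 (mod 23)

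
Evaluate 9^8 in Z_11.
By repeated squaring (mod 11): 9^{1}≡9, 9^{2}≡4, 9^{4}≡5, 9^{8}≡3. So 9^{8} ≡ 3 (mod 11)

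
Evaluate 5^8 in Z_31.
By repeated squaring (mod 31): 5^{1}≡5, 5^{2}≡25, 5^{4}≡5, 5^{8}≡25. So 5^{8} ≡ 25 (mod 31)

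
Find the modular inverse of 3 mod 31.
Since 31 is prime, by Fermat 3^(-1) ≡ 3^{29} ≡ 21 mod 31. Verify: 3 × 21 = 63 ≡ 1 mod 31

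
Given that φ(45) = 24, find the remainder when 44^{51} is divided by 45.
By Euler: 44^{24} ≡ 1 (mod 45) since gcd(44, 45) = 1. 51 = 2×24 + 3. So 44^{51} ≡ 44^{3} ≡ 44 (mod 45)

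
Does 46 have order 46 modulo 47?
46^{2} ≡ 1 mod 47 and 2 < 46, so ord_47(46) = 2 ≠ 46 and 46 is not a primitive root.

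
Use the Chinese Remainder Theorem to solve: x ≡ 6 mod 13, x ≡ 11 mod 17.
M = 13 × 17 = 221. M₁ = 17, y₁ ≡ 10 mod 13. M₂ = 13, y₂ ≡ 4 mod 17. x = 6×17×10 + 11×13×4 ≡ 45 mod 221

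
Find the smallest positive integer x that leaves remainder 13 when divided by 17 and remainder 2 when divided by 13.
M = 17 × 13 = 221. M₁ = 13, y₁ ≡ 4 (mod 17). M₂ = 17, y₂ ≡ 10 (mod 13). x = 13×13×4 + 2×17×10 ≡ 132 (mod 221)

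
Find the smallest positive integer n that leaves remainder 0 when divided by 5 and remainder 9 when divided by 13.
M = 5 × 13 = 65. M₁ = 13, y₁ ≡ 2 mod 5. M₂ = 5, y₂ ≡ 8 mod 13. n = 0×13×2 + 9×5×8 ≡ 35 mod 65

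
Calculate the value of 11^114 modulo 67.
Using Fermat: 11^{66} ≡ 1 mod 67. 114 ≡ 48 mod 66. So 11^{114} ≡ 11^{48} ≡ 22 mod 67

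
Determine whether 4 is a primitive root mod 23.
4^{11} ≡ 1 (mod 23) and 11 < 22, so ord_23(4) = 11 ≠ 22 and 4 is not a primitive root.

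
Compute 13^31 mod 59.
By repeated squaring (mod 59): 13^{1}≡13, 13^{2}≡51, 13^{4}≡5, 13^{8}≡25, 13^{16}≡35. Then 13^{31} = 13^{16+8+4+2+1} ≡ 35 × 25 × 5 × 51 × 13 ≡ 8 (mod 59)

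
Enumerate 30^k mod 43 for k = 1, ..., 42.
30^1, 30^2, ..., 30^{42} mod 43: [30, 40, 39, 9, 12, 16, 7, 38, 22, 15, 20, 41, 26, 6, 8, 25, 19, 11, 29, 10, 42, 13, 3, 4, 34, 31, 27, 36, 5, 21, 28, 23, 2, 17, 37, 35, 18, 24, 32, 14, 33, 1]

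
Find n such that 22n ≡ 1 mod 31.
Since 31 is prime, by Fermat 22^(-1) ≡ 22^{29} ≡ 24 mod 31. Verify: 22 × 24 = 528 ≡ 1 mod 31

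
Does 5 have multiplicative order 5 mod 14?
Powers of 5 mod 14: 5^1≡5, 5^2≡11, 5^3≡13, 5^4≡9, 5^5≡3, 5^6≡1. 5^5≡3≢1, so ord ≠ 5. No, the actual order is 6.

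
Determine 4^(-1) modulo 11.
Since 11 is prime, by Fermat 4^(-1) ≡ 4^{9} ≡ 3 (mod 11). Verify: 4 × 3 = 12 ≡ 1 (mod 11)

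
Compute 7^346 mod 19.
Using Fermat: 7^{18} ≡ 1 mod 19. 346 ≡ 4 mod 18. So 7^{346} ≡ 7^{4} ≡ 7 mod 19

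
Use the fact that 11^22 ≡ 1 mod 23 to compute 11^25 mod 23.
By Fermat: 11^{22} ≡ 1 mod 23. So 11^{25} = 11^{22} · 11^{3} ≡ 11^{3} ≡ 20 mod 23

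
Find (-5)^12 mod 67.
By repeated squaring mod 67: (-5)^{1}≡62, (-5)^{2}≡25, (-5)^{4}≡22, (-5)^{8}≡15. Then (-5)^{12} = (-5)^{8+4} ≡ 15 × 22 ≡ 62 mod 67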